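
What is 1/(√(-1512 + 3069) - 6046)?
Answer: -6046/36552559 - 3*√173/36552559 ≈ -0.00016649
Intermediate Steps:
1/(√(-1512 + 3069) - 6046) = 1/(√1557 - 6046) = 1/(3*√173 - 6046) = 1/(-6046 + 3*√173)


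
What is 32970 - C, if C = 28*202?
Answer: 27314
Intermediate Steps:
C = 5656
32970 - C = 32970 - 1*5656 = 32970 - 5656 = 27314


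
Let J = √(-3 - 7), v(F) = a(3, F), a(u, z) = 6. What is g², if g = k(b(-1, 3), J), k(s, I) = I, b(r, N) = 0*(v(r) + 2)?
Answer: -10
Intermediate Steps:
v(F) = 6
J = I*√10 (J = √(-10) = I*√10 ≈ 3.1623*I)
b(r, N) = 0 (b(r, N) = 0*(6 + 2) = 0*8 = 0)
g = I*√10 ≈ 3.1623*I
g² = (I*√10)² = -10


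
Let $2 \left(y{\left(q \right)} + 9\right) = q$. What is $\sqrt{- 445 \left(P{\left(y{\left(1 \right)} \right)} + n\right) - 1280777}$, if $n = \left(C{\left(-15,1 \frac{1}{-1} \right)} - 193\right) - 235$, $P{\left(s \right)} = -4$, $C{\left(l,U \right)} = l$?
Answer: $i \sqrt{1081862} \approx 1040.1 i$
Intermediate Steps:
$y{\left(q \right)} = -9 + \frac{q}{2}$
$n = -443$ ($n = \left(-15 - 193\right) - 235 = -208 - 235 = -443$)
$\sqrt{- 445 \left(P{\left(y{\left(1 \right)} \right)} + n\right) - 1280777} = \sqrt{- 445 \left(-4 - 443\right) - 1280777} = \sqrt{\left(-445\right) \left(-447\right) - 1280777} = \sqrt{198915 - 1280777} = \sqrt{-1081862} = i \sqrt{1081862}$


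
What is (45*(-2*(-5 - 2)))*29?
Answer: 18270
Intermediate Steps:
(45*(-2*(-5 - 2)))*29 = (45*(-2*(-7)))*29 = (45*14)*29 = 630*29 = 18270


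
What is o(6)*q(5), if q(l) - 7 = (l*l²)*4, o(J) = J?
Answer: 3042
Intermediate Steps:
q(l) = 7 + 4*l³ (q(l) = 7 + (l*l²)*4 = 7 + l³*4 = 7 + 4*l³)
o(6)*q(5) = 6*(7 + 4*5³) = 6*(7 + 4*125) = 6*(7 + 500) = 6*507 = 3042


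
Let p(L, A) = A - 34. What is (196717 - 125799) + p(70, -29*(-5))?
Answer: 71029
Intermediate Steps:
p(L, A) = -34 + A
(196717 - 125799) + p(70, -29*(-5)) = (196717 - 125799) + (-34 - 29*(-5)) = 70918 + (-34 + 145) = 70918 + 111 = 71029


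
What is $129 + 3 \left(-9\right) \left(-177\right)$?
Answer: $4908$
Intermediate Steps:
$129 + 3 \left(-9\right) \left(-177\right) = 129 - -4779 = 129 + 4779 = 4908$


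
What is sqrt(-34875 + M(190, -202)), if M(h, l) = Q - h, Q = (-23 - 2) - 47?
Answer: I*sqrt(35137) ≈ 187.45*I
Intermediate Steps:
Q = -72 (Q = -25 - 47 = -72)
M(h, l) = -72 - h
sqrt(-34875 + M(190, -202)) = sqrt(-34875 + (-72 - 1*190)) = sqrt(-34875 + (-72 - 190)) = sqrt(-34875 - 262) = sqrt(-35137) = I*sqrt(35137)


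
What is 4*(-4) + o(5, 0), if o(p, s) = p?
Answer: -11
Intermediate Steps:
4*(-4) + o(5, 0) = 4*(-4) + 5 = -16 + 5 = -11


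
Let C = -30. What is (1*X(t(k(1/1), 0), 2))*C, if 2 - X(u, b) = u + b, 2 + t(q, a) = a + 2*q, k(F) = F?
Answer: 0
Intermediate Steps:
t(q, a) = -2 + a + 2*q (t(q, a) = -2 + (a + 2*q) = -2 + a + 2*q)
X(u, b) = 2 - b - u (X(u, b) = 2 - (u + b) = 2 - (b + u) = 2 + (-b - u) = 2 - b - u)
(1*X(t(k(1/1), 0), 2))*C = (1*(2 - 1*2 - (-2 + 0 + 2/1)))*(-30) = (1*(2 - 2 - (-2 + 0 + 2*1)))*(-30) = (1*(2 - 2 - (-2 + 0 + 2)))*(-30) = (1*(2 - 2 - 1*0))*(-30) = (1*(2 - 2 + 0))*(-30) = (1*0)*(-30) = 0*(-30) = 0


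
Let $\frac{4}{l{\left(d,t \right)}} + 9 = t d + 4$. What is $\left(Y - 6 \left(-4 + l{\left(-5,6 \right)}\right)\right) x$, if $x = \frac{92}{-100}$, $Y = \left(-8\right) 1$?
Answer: $- \frac{13432}{875} \approx -15.351$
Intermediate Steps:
$l{\left(d,t \right)} = \frac{4}{-5 + d t}$ ($l{\left(d,t \right)} = \frac{4}{-9 + \left(t d + 4\right)} = \frac{4}{-9 + \left(d t + 4\right)} = \frac{4}{-9 + \left(4 + d t\right)} = \frac{4}{-5 + d t}$)
$Y = -8$
$x = - \frac{23}{25}$ ($x = 92 \left(- \frac{1}{100}\right) = - \frac{23}{25} \approx -0.92$)
$\left(Y - 6 \left(-4 + l{\left(-5,6 \right)}\right)\right) x = \left(-8 - 6 \left(-4 + \frac{4}{-5 - 30}\right)\right) \left(- \frac{23}{25}\right) = \left(-8 - 6 \left(-4 + \frac{4}{-35}\right)\right) \left(- \frac{23}{25}\right) = \left(-8 - 6 \left(-4 + 4 \left(- \frac{1}{35}\right)\right)\right) \left(- \frac{23}{25}\right) = \left(-8 - 6 \left(-4 - \frac{4}{35}\right)\right) \left(- \frac{23}{25}\right) = \left(-8 - - \frac{864}{35}\right) \left(- \frac{23}{25}\right) = \left(-8 + \frac{864}{35}\right) \left(- \frac{23}{25}\right) = \frac{584}{35} \left(- \frac{23}{25}\right) = - \frac{13432}{875}$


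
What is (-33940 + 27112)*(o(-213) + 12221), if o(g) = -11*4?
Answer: -83144556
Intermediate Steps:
o(g) = -44
(-33940 + 27112)*(o(-213) + 12221) = (-33940 + 27112)*(-44 + 12221) = -6828*12177 = -83144556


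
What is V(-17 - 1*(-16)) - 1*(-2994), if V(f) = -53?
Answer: 2941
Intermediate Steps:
V(-17 - 1*(-16)) - 1*(-2994) = -53 - 1*(-2994) = -53 + 2994 = 2941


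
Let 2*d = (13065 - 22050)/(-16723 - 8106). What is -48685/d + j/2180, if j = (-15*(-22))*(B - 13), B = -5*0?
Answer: -105408119141/391746 ≈ -2.6907e+5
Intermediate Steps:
B = 0
d = 8985/49658 (d = ((13065 - 22050)/(-16723 - 8106))/2 = (-8985/(-24829))/2 = (-8985*(-1/24829))/2 = (1/2)*(8985/24829) = 8985/49658 ≈ 0.18094)
j = -4290 (j = (-15*(-22))*(0 - 13) = 330*(-13) = -4290)
-48685/d + j/2180 = -48685/8985/49658 - 4290/2180 = -48685*49658/8985 - 4290*1/2180 = -483519946/1797 - 429/218 = -105408119141/391746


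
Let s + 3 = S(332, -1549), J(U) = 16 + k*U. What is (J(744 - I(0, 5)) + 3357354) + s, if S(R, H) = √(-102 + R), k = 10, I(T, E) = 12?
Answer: 3364687 + √230 ≈ 3.3647e+6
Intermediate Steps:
J(U) = 16 + 10*U
s = -3 + √230 (s = -3 + √(-102 + 332) = -3 + √230 ≈ 12.166)
(J(744 - I(0, 5)) + 3357354) + s = ((16 + 10*(744 - 1*12)) + 3357354) + (-3 + √230) = ((16 + 10*(744 - 12)) + 3357354) + (-3 + √230) = ((16 + 10*732) + 3357354) + (-3 + √230) = ((16 + 7320) + 3357354) + (-3 + √230) = (7336 + 3357354) + (-3 + √230) = 3364690 + (-3 + √230) = 3364687 + √230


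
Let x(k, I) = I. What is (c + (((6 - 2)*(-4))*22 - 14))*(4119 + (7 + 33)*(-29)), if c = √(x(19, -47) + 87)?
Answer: -1082994 + 5918*√10 ≈ -1.0643e+6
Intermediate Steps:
c = 2*√10 (c = √(-47 + 87) = √40 = 2*√10 ≈ 6.3246)
(c + (((6 - 2)*(-4))*22 - 14))*(4119 + (7 + 33)*(-29)) = (2*√10 + (((6 - 2)*(-4))*22 - 14))*(4119 + (7 + 33)*(-29)) = (2*√10 + ((4*(-4))*22 - 14))*(4119 + 40*(-29)) = (2*√10 + (-16*22 - 14))*(4119 - 1160) = (2*√10 + (-352 - 14))*2959 = (2*√10 - 366)*2959 = (-366 + 2*√10)*2959 = -1082994 + 5918*√10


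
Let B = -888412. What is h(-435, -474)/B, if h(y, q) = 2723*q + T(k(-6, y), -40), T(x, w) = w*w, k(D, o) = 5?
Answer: 644551/444206 ≈ 1.4510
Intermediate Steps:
T(x, w) = w²
h(y, q) = 1600 + 2723*q (h(y, q) = 2723*q + (-40)² = 2723*q + 1600 = 1600 + 2723*q)
h(-435, -474)/B = (1600 + 2723*(-474))/(-888412) = (1600 - 1290702)*(-1/888412) = -1289102*(-1/888412) = 644551/444206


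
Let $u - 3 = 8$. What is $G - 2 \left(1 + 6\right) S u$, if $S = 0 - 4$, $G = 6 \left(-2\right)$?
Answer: $-7392$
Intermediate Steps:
$G = -12$
$S = -4$
$u = 11$ ($u = 3 + 8 = 11$)
$G - 2 \left(1 + 6\right) S u = - 12 - 2 \left(1 + 6\right) \left(-4\right) 11 = - 12 \left(-2\right) 7 \left(-4\right) 11 = - 12 \left(-14\right) \left(-4\right) 11 = - 12 \cdot 56 \cdot 11 = \left(-12\right) 616 = -7392$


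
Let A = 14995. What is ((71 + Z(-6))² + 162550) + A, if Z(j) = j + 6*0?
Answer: 181770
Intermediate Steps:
Z(j) = j (Z(j) = j + 0 = j)
((71 + Z(-6))² + 162550) + A = ((71 - 6)² + 162550) + 14995 = (65² + 162550) + 14995 = (4225 + 162550) + 14995 = 166775 + 14995 = 181770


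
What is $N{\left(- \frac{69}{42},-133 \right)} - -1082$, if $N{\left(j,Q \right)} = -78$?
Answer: $1004$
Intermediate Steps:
$N{\left(- \frac{69}{42},-133 \right)} - -1082 = -78 - -1082 = -78 + 1082 = 1004$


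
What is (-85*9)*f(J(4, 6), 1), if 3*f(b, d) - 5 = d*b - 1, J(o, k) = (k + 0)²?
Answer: -10200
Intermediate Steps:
J(o, k) = k²
f(b, d) = 4/3 + b*d/3 (f(b, d) = 5/3 + (d*b - 1)/3 = 5/3 + (b*d - 1)/3 = 5/3 + (-1 + b*d)/3 = 5/3 + (-⅓ + b*d/3) = 4/3 + b*d/3)
(-85*9)*f(J(4, 6), 1) = (-85*9)*(4/3 + (⅓)*6²*1) = -765*(4/3 + (⅓)*36*1) = -765*(4/3 + 12) = -765*40/3 = -10200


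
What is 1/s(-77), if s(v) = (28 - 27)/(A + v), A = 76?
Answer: -1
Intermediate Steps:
s(v) = 1/(76 + v) (s(v) = (28 - 27)/(76 + v) = 1/(76 + v))
1/s(-77) = 1/(1/(76 - 77)) = 1/(1/(-1)) = 1/(-1) = -1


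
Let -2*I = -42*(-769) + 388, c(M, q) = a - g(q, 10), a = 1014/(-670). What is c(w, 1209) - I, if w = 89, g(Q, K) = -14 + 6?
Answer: 5477078/335 ≈ 16349.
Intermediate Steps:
g(Q, K) = -8
a = -507/335 (a = 1014*(-1/670) = -507/335 ≈ -1.5134)
c(M, q) = 2173/335 (c(M, q) = -507/335 - 1*(-8) = -507/335 + 8 = 2173/335)
I = -16343 (I = -(-42*(-769) + 388)/2 = -(32298 + 388)/2 = -½*32686 = -16343)
c(w, 1209) - I = 2173/335 - 1*(-16343) = 2173/335 + 16343 = 5477078/335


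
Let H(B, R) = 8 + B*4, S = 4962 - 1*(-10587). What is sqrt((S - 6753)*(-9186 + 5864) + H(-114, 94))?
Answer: 2*I*sqrt(7305190) ≈ 5405.6*I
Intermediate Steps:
S = 15549 (S = 4962 + 10587 = 15549)
H(B, R) = 8 + 4*B
sqrt((S - 6753)*(-9186 + 5864) + H(-114, 94)) = sqrt((15549 - 6753)*(-9186 + 5864) + (8 + 4*(-114))) = sqrt(8796*(-3322) + (8 - 456)) = sqrt(-29220312 - 448) = sqrt(-29220760) = 2*I*sqrt(7305190)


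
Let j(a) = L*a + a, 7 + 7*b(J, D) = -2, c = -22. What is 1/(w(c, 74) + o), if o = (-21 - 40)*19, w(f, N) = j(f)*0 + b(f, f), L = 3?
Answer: -7/8122 ≈ -0.00086186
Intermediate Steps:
b(J, D) = -9/7 (b(J, D) = -1 + (⅐)*(-2) = -1 - 2/7 = -9/7)
j(a) = 4*a (j(a) = 3*a + a = 4*a)
w(f, N) = -9/7 (w(f, N) = (4*f)*0 - 9/7 = 0 - 9/7 = -9/7)
o = -1159 (o = -61*19 = -1159)
1/(w(c, 74) + o) = 1/(-9/7 - 1159) = 1/(-8122/7) = -7/8122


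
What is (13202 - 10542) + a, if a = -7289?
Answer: -4629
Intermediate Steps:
(13202 - 10542) + a = (13202 - 10542) - 7289 = 2660 - 7289 = -4629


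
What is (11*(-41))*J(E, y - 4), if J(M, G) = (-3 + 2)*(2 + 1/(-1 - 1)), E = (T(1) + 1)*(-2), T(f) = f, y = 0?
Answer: 1353/2 ≈ 676.50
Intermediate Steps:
E = -4 (E = (1 + 1)*(-2) = 2*(-2) = -4)
J(M, G) = -3/2 (J(M, G) = -(2 + 1/(-2)) = -(2 - ½) = -1*3/2 = -3/2)
(11*(-41))*J(E, y - 4) = (11*(-41))*(-3/2) = -451*(-3/2) = 1353/2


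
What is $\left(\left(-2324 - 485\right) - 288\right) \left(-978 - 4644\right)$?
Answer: $17411334$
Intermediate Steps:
$\left(\left(-2324 - 485\right) - 288\right) \left(-978 - 4644\right) = \left(\left(-2324 - 485\right) - 288\right) \left(-5622\right) = \left(-2809 - 288\right) \left(-5622\right) = \left(-3097\right) \left(-5622\right) = 17411334$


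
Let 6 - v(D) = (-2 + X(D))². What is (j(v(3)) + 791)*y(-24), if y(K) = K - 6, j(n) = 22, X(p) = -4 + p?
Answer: -24390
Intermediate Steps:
v(D) = 6 - (-6 + D)² (v(D) = 6 - (-2 + (-4 + D))² = 6 - (-6 + D)²)
y(K) = -6 + K
(j(v(3)) + 791)*y(-24) = (22 + 791)*(-6 - 24) = 813*(-30) = -24390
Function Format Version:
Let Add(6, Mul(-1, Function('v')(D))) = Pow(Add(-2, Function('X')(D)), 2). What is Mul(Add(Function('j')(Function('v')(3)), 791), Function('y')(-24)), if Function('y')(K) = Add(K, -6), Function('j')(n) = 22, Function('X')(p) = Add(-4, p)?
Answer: -24390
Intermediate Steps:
Function('v')(D) = Add(6, Mul(-1, Pow(Add(-6, D), 2))) (Function('v')(D) = Add(6, Mul(-1, Pow(Add(-2, Add(-4, D)), 2))) = Add(6, Mul(-1, Pow(Add(-6, D), 2))))
Function('y')(K) = Add(-6, K)
Mul(Add(Function('j')(Function('v')(3)), 791), Function('y')(-24)) = Mul(Add(22, 791), Add(-6, -24)) = Mul(813, -30) = -24390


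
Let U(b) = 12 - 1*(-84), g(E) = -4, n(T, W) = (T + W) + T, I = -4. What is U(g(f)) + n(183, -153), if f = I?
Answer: 309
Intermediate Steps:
n(T, W) = W + 2*T
f = -4
U(b) = 96 (U(b) = 12 + 84 = 96)
U(g(f)) + n(183, -153) = 96 + (-153 + 2*183) = 96 + (-153 + 366) = 96 + 213 = 309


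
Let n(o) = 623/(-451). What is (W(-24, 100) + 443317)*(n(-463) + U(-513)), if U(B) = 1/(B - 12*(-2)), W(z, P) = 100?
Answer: -135285639866/220539 ≈ -6.1343e+5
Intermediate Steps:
U(B) = 1/(24 + B) (U(B) = 1/(B + 24) = 1/(24 + B))
n(o) = -623/451 (n(o) = 623*(-1/451) = -623/451)
(W(-24, 100) + 443317)*(n(-463) + U(-513)) = (100 + 443317)*(-623/451 + 1/(24 - 513)) = 443417*(-623/451 + 1/(-489)) = 443417*(-623/451 - 1/489) = 443417*(-305098/220539) = -135285639866/220539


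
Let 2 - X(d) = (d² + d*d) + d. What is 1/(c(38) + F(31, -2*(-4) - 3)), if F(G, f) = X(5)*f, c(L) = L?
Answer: -1/227 ≈ -0.0044053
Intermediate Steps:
X(d) = 2 - d - 2*d² (X(d) = 2 - ((d² + d*d) + d) = 2 - ((d² + d²) + d) = 2 - (2*d² + d) = 2 - (d + 2*d²) = 2 + (-d - 2*d²) = 2 - d - 2*d²)
F(G, f) = -53*f (F(G, f) = (2 - 1*5 - 2*5²)*f = (2 - 5 - 2*25)*f = (2 - 5 - 50)*f = -53*f)
1/(c(38) + F(31, -2*(-4) - 3)) = 1/(38 - 53*(-2*(-4) - 3)) = 1/(38 - 53*(8 - 3)) = 1/(38 - 53*5) = 1/(38 - 265) = 1/(-227) = -1/227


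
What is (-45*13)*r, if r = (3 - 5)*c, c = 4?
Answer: 4680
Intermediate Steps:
r = -8 (r = (3 - 5)*4 = -2*4 = -8)
(-45*13)*r = -45*13*(-8) = -585*(-8) = 4680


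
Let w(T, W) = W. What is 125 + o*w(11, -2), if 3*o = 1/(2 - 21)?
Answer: 7127/57 ≈ 125.04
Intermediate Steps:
o = -1/57 (o = 1/(3*(2 - 21)) = (⅓)/(-19) = (⅓)*(-1/19) = -1/57 ≈ -0.017544)
125 + o*w(11, -2) = 125 - 1/57*(-2) = 125 + 2/57 = 7127/57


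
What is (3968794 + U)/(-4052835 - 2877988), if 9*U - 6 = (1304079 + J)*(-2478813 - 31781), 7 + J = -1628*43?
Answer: 1032735999080/20792469 ≈ 49669.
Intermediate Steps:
J = -70011 (J = -7 - 1628*43 = -7 - 70004 = -70011)
U = -1032747905462/3 (U = ⅔ + ((1304079 - 70011)*(-2478813 - 31781))/9 = ⅔ + (1234068*(-2510594))/9 = ⅔ + (⅑)*(-3098243716392) = ⅔ - 1032747905464/3 = -1032747905462/3 ≈ -3.4425e+11)
(3968794 + U)/(-4052835 - 2877988) = (3968794 - 1032747905462/3)/(-4052835 - 2877988) = -1032735999080/3/(-6930823) = -1032735999080/3*(-1/6930823) = 1032735999080/20792469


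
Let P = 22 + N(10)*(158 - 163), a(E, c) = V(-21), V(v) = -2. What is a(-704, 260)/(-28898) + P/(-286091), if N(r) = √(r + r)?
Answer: -31787/4133728859 + 10*√5/286091 ≈ 7.0470e-5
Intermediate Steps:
N(r) = √2*√r (N(r) = √(2*r) = √2*√r)
a(E, c) = -2
P = 22 - 10*√5 (P = 22 + (√2*√10)*(158 - 163) = 22 + (2*√5)*(-5) = 22 - 10*√5 ≈ -0.36068)
a(-704, 260)/(-28898) + P/(-286091) = -2/(-28898) + (22 - 10*√5)/(-286091) = -2*(-1/28898) + (22 - 10*√5)*(-1/286091) = 1/14449 + (-22/286091 + 10*√5/286091) = -31787/4133728859 + 10*√5/286091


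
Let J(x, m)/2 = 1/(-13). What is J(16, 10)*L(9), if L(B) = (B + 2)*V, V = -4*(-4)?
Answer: -352/13 ≈ -27.077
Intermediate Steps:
V = 16
L(B) = 32 + 16*B (L(B) = (B + 2)*16 = (2 + B)*16 = 32 + 16*B)
J(x, m) = -2/13 (J(x, m) = 2/(-13) = 2*(-1/13) = -2/13)
J(16, 10)*L(9) = -2*(32 + 16*9)/13 = -2*(32 + 144)/13 = -2/13*176 = -352/13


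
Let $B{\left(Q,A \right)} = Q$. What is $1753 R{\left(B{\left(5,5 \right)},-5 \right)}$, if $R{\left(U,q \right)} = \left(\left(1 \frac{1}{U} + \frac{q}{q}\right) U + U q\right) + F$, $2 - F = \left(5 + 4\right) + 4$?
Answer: $-52590$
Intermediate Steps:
$F = -11$ ($F = 2 - \left(\left(5 + 4\right) + 4\right) = 2 - \left(9 + 4\right) = 2 - 13 = -11$)
$R{\left(U,q \right)} = -11 + U q + U \left(1 + \frac{1}{U}\right)$ ($R{\left(U,q \right)} = \left(\left(1 \frac{1}{U} + \frac{q}{q}\right) U + U q\right) - 11 = \left(\left(\frac{1}{U} + 1\right) U + U q\right) - 11 = \left(\left(1 + \frac{1}{U}\right) U + U q\right) - 11 = \left(U \left(1 + \frac{1}{U}\right) + U q\right) - 11 = \left(U q + U \left(1 + \frac{1}{U}\right)\right) - 11 = -11 + U q + U \left(1 + \frac{1}{U}\right)$)
$1753 R{\left(B{\left(5,5 \right)},-5 \right)} = 1753 \left(-10 + 5 + 5 \left(-5\right)\right) = 1753 \left(-10 + 5 - 25\right) = 1753 \left(-30\right) = -52590$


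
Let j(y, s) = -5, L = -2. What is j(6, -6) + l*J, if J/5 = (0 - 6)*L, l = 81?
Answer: 4855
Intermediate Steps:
J = 60 (J = 5*((0 - 6)*(-2)) = 5*(-6*(-2)) = 5*12 = 60)
j(6, -6) + l*J = -5 + 81*60 = -5 + 4860 = 4855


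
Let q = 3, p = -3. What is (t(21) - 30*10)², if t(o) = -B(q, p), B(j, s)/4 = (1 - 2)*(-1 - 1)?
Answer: 94864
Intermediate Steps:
B(j, s) = 8 (B(j, s) = 4*((1 - 2)*(-1 - 1)) = 4*(-1*(-2)) = 4*2 = 8)
t(o) = -8 (t(o) = -1*8 = -8)
(t(21) - 30*10)² = (-8 - 30*10)² = (-8 - 300)² = (-308)² = 94864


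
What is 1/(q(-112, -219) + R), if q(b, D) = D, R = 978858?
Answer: 1/978639 ≈ 1.0218e-6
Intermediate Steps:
1/(q(-112, -219) + R) = 1/(-219 + 978858) = 1/978639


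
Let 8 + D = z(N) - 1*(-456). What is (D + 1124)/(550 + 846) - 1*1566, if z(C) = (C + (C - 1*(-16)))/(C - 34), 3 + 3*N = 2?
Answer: -112505069/71894 ≈ -1564.9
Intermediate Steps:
N = -1/3 (N = -1 + (1/3)*2 = -1 + 2/3 = -1/3 ≈ -0.33333)
z(C) = (16 + 2*C)/(-34 + C) (z(C) = (C + (C + 16))/(-34 + C) = (C + (16 + C))/(-34 + C) = (16 + 2*C)/(-34 + C))
D = 46098/103 (D = -8 + (2*(8 - 1/3)/(-34 - 1/3) - 1*(-456)) = -8 + (2*(23/3)/(-103/3) + 456) = -8 + (2*(-3/103)*(23/3) + 456) = -8 + (-46/103 + 456) = -8 + 46922/103 = 46098/103 ≈ 447.55)
(D + 1124)/(550 + 846) - 1*1566 = (46098/103 + 1124)/(550 + 846) - 1*1566 = (161870/103)/1396 - 1566 = (161870/103)*(1/1396) - 1566 = 80935/71894 - 1566 = -112505069/71894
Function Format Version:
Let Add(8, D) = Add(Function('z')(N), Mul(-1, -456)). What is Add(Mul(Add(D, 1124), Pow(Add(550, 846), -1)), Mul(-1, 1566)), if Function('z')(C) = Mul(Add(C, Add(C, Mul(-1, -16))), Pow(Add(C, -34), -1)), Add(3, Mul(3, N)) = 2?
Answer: Rational(-112505069, 71894) ≈ -1564.9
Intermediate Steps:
N = Rational(-1, 3) (N = Add(-1, Mul(Rational(1, 3), 2)) = Add(-1, Rational(2, 3)) = Rational(-1, 3) ≈ -0.33333)
Function('z')(C) = Mul(Pow(Add(-34, C), -1), Add(16, Mul(2, C))) (Function('z')(C) = Mul(Add(C, Add(C, 16)), Pow(Add(-34, C), -1)) = Mul(Add(C, Add(16, C)), Pow(Add(-34, C), -1)) = Mul(Add(16, Mul(2, C)), Pow(Add(-34, C), -1)) = Mul(Pow(Add(-34, C), -1), Add(16, Mul(2, C))))
D = Rational(46098, 103) (D = Add(-8, Add(Mul(2, Pow(Add(-34, Rational(-1, 3)), -1), Add(8, Rational(-1, 3))), Mul(-1, -456))) = Add(-8, Add(Mul(2, Pow(Rational(-103, 3), -1), Rational(23, 3)), 456)) = Add(-8, Add(Mul(2, Rational(-3, 103), Rational(23, 3)), 456)) = Add(-8, Add(Rational(-46, 103), 456)) = Add(-8, Rational(46922, 103)) = Rational(46098, 103) ≈ 447.55)
Add(Mul(Add(D, 1124), Pow(Add(550, 846), -1)), Mul(-1, 1566)) = Add(Mul(Add(Rational(46098, 103), 1124), Pow(Add(550, 846), -1)), Mul(-1, 1566)) = Add(Mul(Rational(161870, 103), Pow(1396, -1)), -1566) = Add(Mul(Rational(161870, 103), Rational(1, 1396)), -1566) = Add(Rational(80935, 71894), -1566) = Rational(-112505069, 71894)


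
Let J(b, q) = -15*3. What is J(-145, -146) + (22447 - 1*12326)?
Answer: 10076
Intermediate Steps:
J(b, q) = -45
J(-145, -146) + (22447 - 1*12326) = -45 + (22447 - 1*12326) = -45 + (22447 - 12326) = -45 + 10121 = 10076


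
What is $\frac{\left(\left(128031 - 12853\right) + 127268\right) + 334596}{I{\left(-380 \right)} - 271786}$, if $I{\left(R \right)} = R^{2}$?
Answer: $- \frac{288521}{63693} \approx -4.5299$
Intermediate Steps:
$\frac{\left(\left(128031 - 12853\right) + 127268\right) + 334596}{I{\left(-380 \right)} - 271786} = \frac{\left(\left(128031 - 12853\right) + 127268\right) + 334596}{\left(-380\right)^{2} - 271786} = \frac{\left(115178 + 127268\right) + 334596}{144400 - 271786} = \frac{242446 + 334596}{-127386} = 577042 \left(- \frac{1}{127386}\right) = - \frac{288521}{63693}$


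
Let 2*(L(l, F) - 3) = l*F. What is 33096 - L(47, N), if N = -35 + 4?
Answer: 67643/2 ≈ 33822.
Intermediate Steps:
N = -31
L(l, F) = 3 + F*l/2 (L(l, F) = 3 + (l*F)/2 = 3 + (F*l)/2 = 3 + F*l/2)
33096 - L(47, N) = 33096 - (3 + (½)*(-31)*47) = 33096 - (3 - 1457/2) = 33096 - 1*(-1451/2) = 33096 + 1451/2 = 67643/2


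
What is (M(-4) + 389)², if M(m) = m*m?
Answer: 164025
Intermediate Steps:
M(m) = m²
(M(-4) + 389)² = ((-4)² + 389)² = (16 + 389)² = 405² = 164025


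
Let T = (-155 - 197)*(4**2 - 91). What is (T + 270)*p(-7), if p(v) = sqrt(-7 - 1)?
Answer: 53340*I*sqrt(2) ≈ 75434.0*I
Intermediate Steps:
p(v) = 2*I*sqrt(2) (p(v) = sqrt(-8) = 2*I*sqrt(2))
T = 26400 (T = -352*(16 - 91) = -352*(-75) = 26400)
(T + 270)*p(-7) = (26400 + 270)*(2*I*sqrt(2)) = 26670*(2*I*sqrt(2)) = 53340*I*sqrt(2)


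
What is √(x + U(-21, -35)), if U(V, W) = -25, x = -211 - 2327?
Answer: I*√2563 ≈ 50.626*I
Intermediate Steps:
x = -2538
√(x + U(-21, -35)) = √(-2538 - 25) = √(-2563) = I*√2563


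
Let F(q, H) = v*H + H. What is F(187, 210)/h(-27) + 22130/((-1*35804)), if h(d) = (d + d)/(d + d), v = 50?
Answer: 191719355/17902 ≈ 10709.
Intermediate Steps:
h(d) = 1 (h(d) = (2*d)/((2*d)) = (2*d)*(1/(2*d)) = 1)
F(q, H) = 51*H (F(q, H) = 50*H + H = 51*H)
F(187, 210)/h(-27) + 22130/((-1*35804)) = (51*210)/1 + 22130/((-1*35804)) = 10710*1 + 22130/(-35804) = 10710 + 22130*(-1/35804) = 10710 - 11065/17902 = 191719355/17902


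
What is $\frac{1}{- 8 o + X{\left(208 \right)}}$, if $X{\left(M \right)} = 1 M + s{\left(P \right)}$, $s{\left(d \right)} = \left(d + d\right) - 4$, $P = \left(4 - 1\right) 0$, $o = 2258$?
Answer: $- \frac{1}{17860} \approx -5.5991 \cdot 10^{-5}$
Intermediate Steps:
$P = 0$ ($P = 3 \cdot 0 = 0$)
$s{\left(d \right)} = -4 + 2 d$ ($s{\left(d \right)} = 2 d - 4 = -4 + 2 d$)
$X{\left(M \right)} = -4 + M$ ($X{\left(M \right)} = 1 M + \left(-4 + 2 \cdot 0\right) = M + \left(-4 + 0\right) = M - 4 = -4 + M$)
$\frac{1}{- 8 o + X{\left(208 \right)}} = \frac{1}{\left(-8\right) 2258 + \left(-4 + 208\right)} = \frac{1}{-18064 + 204} = \frac{1}{-17860} = - \frac{1}{17860}$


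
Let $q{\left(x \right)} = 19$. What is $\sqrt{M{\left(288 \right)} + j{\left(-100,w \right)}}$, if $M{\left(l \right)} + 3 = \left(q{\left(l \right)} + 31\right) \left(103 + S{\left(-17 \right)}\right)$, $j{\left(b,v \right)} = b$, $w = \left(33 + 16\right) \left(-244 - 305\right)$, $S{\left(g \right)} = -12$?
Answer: $\sqrt{4447} \approx 66.686$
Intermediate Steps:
$w = -26901$ ($w = 49 \left(-549\right) = -26901$)
$M{\left(l \right)} = 4547$ ($M{\left(l \right)} = -3 + \left(19 + 31\right) \left(103 - 12\right) = -3 + 50 \cdot 91 = -3 + 4550 = 4547$)
$\sqrt{M{\left(288 \right)} + j{\left(-100,w \right)}} = \sqrt{4547 - 100} = \sqrt{4447}$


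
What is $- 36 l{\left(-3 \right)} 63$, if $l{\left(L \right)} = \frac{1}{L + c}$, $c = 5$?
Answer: $-1134$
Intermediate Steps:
$l{\left(L \right)} = \frac{1}{5 + L}$ ($l{\left(L \right)} = \frac{1}{L + 5} = \frac{1}{5 + L}$)
$- 36 l{\left(-3 \right)} 63 = - \frac{36}{5 - 3} \cdot 63 = - \frac{36}{2} \cdot 63 = \left(-36\right) \frac{1}{2} \cdot 63 = \left(-18\right) 63 = -1134$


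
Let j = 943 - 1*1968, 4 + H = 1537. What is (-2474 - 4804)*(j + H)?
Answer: -3697224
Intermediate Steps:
H = 1533 (H = -4 + 1537 = 1533)
j = -1025 (j = 943 - 1968 = -1025)
(-2474 - 4804)*(j + H) = (-2474 - 4804)*(-1025 + 1533) = -7278*508 = -3697224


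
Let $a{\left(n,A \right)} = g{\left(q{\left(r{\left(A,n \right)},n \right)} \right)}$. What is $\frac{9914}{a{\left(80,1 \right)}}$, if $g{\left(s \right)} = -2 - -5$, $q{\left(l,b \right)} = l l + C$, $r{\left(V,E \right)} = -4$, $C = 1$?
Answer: $\frac{9914}{3} \approx 3304.7$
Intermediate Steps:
$q{\left(l,b \right)} = 1 + l^{2}$ ($q{\left(l,b \right)} = l l + 1 = l^{2} + 1 = 1 + l^{2}$)
$g{\left(s \right)} = 3$ ($g{\left(s \right)} = -2 + 5 = 3$)
$a{\left(n,A \right)} = 3$
$\frac{9914}{a{\left(80,1 \right)}} = \frac{9914}{3}$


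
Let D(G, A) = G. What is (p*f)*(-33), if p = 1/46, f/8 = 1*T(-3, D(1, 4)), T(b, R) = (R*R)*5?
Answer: -660/23 ≈ -28.696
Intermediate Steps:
T(b, R) = 5*R² (T(b, R) = R²*5 = 5*R²)
f = 40 (f = 8*(1*(5*1²)) = 8*(1*(5*1)) = 8*(1*5) = 8*5 = 40)
p = 1/46 ≈ 0.021739
(p*f)*(-33) = ((1/46)*40)*(-33) = (20/23)*(-33) = -660/23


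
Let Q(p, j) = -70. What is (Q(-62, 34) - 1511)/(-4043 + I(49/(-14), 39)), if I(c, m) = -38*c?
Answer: 93/230 ≈ 0.40435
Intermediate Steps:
(Q(-62, 34) - 1511)/(-4043 + I(49/(-14), 39)) = (-70 - 1511)/(-4043 - 1862/(-14)) = -1581/(-4043 - 1862*(-1)/14) = -1581/(-4043 - 38*(-7/2)) = -1581/(-4043 + 133) = -1581/(-3910) = -1581*(-1/3910) = 93/230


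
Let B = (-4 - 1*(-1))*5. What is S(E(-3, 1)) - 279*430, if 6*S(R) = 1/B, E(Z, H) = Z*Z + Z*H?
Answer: -10797301/90 ≈ -1.1997e+5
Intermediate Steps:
B = -15 (B = (-4 + 1)*5 = -3*5 = -15)
E(Z, H) = Z**2 + H*Z
S(R) = -1/90 (S(R) = (1/6)/(-15) = (1/6)*(-1/15) = -1/90)
S(E(-3, 1)) - 279*430 = -1/90 - 279*430 = -1/90 - 119970 = -10797301/90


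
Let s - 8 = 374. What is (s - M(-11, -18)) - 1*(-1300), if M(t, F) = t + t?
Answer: 1704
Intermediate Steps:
s = 382 (s = 8 + 374 = 382)
M(t, F) = 2*t
(s - M(-11, -18)) - 1*(-1300) = (382 - 2*(-11)) - 1*(-1300) = (382 - 1*(-22)) + 1300 = (382 + 22) + 1300 = 404 + 1300 = 1704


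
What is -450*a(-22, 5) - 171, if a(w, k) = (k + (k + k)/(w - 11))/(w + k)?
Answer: -8727/187 ≈ -46.668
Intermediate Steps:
a(w, k) = (k + 2*k/(-11 + w))/(k + w) (a(w, k) = (k + (2*k)/(-11 + w))/(k + w) = (k + 2*k/(-11 + w))/(k + w))
-450*a(-22, 5) - 171 = -2250*(-9 - 22)/((-22)² - 11*5 - 11*(-22) + 5*(-22)) - 171 = -2250*(-31)/(484 - 55 + 242 - 110) - 171 = -2250*(-31)/561 - 171 = -450*(-155/561) - 171 = 23250/187 - 171 = -8727/187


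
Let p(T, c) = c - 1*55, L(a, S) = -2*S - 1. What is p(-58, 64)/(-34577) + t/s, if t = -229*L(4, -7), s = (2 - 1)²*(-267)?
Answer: 102933326/9232059 ≈ 11.150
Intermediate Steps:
s = -267 (s = 1²*(-267) = 1*(-267) = -267)
L(a, S) = -1 - 2*S
t = -2977 (t = -229*(-1 - 2*(-7)) = -229*(-1 + 14) = -229*13 = -2977)
p(T, c) = -55 + c (p(T, c) = c - 55 = -55 + c)
p(-58, 64)/(-34577) + t/s = (-55 + 64)/(-34577) - 2977/(-267) = 9*(-1/34577) - 2977*(-1/267) = -9/34577 + 2977/267 = 102933326/9232059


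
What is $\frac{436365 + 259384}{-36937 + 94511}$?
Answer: $\frac{695749}{57574} \approx 12.084$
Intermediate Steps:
$\frac{436365 + 259384}{-36937 + 94511} = \frac{695749}{57574}$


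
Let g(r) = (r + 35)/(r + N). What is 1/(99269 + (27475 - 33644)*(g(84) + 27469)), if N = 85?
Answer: -169/28622065759 ≈ -5.9045e-9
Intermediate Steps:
g(r) = (35 + r)/(85 + r) (g(r) = (r + 35)/(r + 85) = (35 + r)/(85 + r))
1/(99269 + (27475 - 33644)*(g(84) + 27469)) = 1/(99269 + (27475 - 33644)*((35 + 84)/(85 + 84) + 27469)) = 1/(99269 - 6169*(119/169 + 27469)) = 1/(99269 - 6169*4642380/169) = 1/(99269 - 28638842220/169) = 1/(-28622065759/169) = -169/28622065759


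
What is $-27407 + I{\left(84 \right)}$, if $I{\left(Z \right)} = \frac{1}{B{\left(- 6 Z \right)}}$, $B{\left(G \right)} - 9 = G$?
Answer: $- \frac{13566466}{495} \approx -27407.0$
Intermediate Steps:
$B{\left(G \right)} = 9 + G$
$I{\left(Z \right)} = \frac{1}{9 - 6 Z}$
$-27407 + I{\left(84 \right)} = -27407 - \frac{1}{-9 + 6 \cdot 84} = -27407 - \frac{1}{-9 + 504} = -27407 - \frac{1}{495} = - \frac{13566466}{495}$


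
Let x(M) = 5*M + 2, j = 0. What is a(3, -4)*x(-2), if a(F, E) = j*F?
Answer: 0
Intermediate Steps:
x(M) = 2 + 5*M
a(F, E) = 0 (a(F, E) = 0*F = 0)
a(3, -4)*x(-2) = 0*(2 + 5*(-2)) = 0*(2 - 10) = 0*(-8) = 0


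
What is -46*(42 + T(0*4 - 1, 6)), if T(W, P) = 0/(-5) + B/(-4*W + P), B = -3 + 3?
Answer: -1932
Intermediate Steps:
B = 0
T(W, P) = 0 (T(W, P) = 0/(-5) + 0/(-4*W + P) = 0*(-1/5) + 0/(P - 4*W) = 0 + 0 = 0)
-46*(42 + T(0*4 - 1, 6)) = -46*(42 + 0) = -46*42 = -1932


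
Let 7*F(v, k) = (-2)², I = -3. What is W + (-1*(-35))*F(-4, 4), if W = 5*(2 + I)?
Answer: 15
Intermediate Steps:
F(v, k) = 4/7 (F(v, k) = (⅐)*(-2)² = (⅐)*4 = 4/7)
W = -5 (W = 5*(2 - 3) = 5*(-1) = -5)
W + (-1*(-35))*F(-4, 4) = -5 - 1*(-35)*(4/7) = -5 + 35*(4/7) = -5 + 20 = 15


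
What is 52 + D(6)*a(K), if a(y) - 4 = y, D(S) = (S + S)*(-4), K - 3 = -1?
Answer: -236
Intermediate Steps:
K = 2 (K = 3 - 1 = 2)
D(S) = -8*S (D(S) = (2*S)*(-4) = -8*S)
a(y) = 4 + y
52 + D(6)*a(K) = 52 + (-8*6)*(4 + 2) = 52 - 48*6 = 52 - 288 = -236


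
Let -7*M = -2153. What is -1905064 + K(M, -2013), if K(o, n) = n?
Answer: -1907077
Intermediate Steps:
M = 2153/7 (M = -1/7*(-2153) = 2153/7 ≈ 307.57)
-1905064 + K(M, -2013) = -1905064 - 2013 = -1907077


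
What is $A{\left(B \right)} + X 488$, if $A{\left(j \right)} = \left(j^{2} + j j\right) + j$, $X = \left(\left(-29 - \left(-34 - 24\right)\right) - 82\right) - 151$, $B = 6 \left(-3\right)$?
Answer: $-98922$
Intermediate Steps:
$B = -18$
$X = -204$ ($X = \left(\left(-29 - \left(-34 - 24\right)\right) - 82\right) - 151 = \left(\left(-29 - -58\right) - 82\right) - 151 = \left(\left(-29 + 58\right) - 82\right) - 151 = \left(29 - 82\right) - 151 = -53 - 151 = -204$)
$A{\left(j \right)} = j + 2 j^{2}$ ($A{\left(j \right)} = \left(j^{2} + j^{2}\right) + j = 2 j^{2} + j = j + 2 j^{2}$)
$A{\left(B \right)} + X 488 = - 18 \left(1 + 2 \left(-18\right)\right) - 99552 = - 18 \left(1 - 36\right) - 99552 = \left(-18\right) \left(-35\right) - 99552 = 630 - 99552 = -98922$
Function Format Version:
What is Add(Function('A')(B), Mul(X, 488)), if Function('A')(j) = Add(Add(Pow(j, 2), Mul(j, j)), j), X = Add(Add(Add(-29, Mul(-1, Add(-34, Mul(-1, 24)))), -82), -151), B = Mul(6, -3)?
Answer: -98922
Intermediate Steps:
B = -18
X = -204 (X = Add(Add(Add(-29, Mul(-1, Add(-34, -24))), -82), -151) = Add(Add(Add(-29, Mul(-1, -58)), -82), -151) = Add(Add(Add(-29, 58), -82), -151) = Add(Add(29, -82), -151) = Add(-53, -151) = -204)
Function('A')(j) = Add(j, Mul(2, Pow(j, 2))) (Function('A')(j) = Add(Add(Pow(j, 2), Pow(j, 2)), j) = Add(Mul(2, Pow(j, 2)), j) = Add(j, Mul(2, Pow(j, 2))))
Add(Function('A')(B), Mul(X, 488)) = Add(Mul(-18, Add(1, Mul(2, -18))), Mul(-204, 488)) = Add(Mul(-18, Add(1, -36)), -99552) = Add(Mul(-18, -35), -99552) = Add(630, -99552) = -98922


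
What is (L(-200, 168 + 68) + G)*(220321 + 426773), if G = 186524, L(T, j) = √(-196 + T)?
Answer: 120698561256 + 3882564*I*√11 ≈ 1.207e+11 + 1.2877e+7*I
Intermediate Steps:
(L(-200, 168 + 68) + G)*(220321 + 426773) = (√(-196 - 200) + 186524)*(220321 + 426773) = (√(-396) + 186524)*647094 = (6*I*√11 + 186524)*647094 = (186524 + 6*I*√11)*647094 = 120698561256 + 3882564*I*√11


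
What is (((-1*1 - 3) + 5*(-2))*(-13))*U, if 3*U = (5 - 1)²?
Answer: 2912/3 ≈ 970.67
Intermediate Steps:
U = 16/3 (U = (5 - 1)²/3 = (⅓)*4² = (⅓)*16 = 16/3 ≈ 5.3333)
(((-1*1 - 3) + 5*(-2))*(-13))*U = (((-1*1 - 3) + 5*(-2))*(-13))*(16/3) = (((-1 - 3) - 10)*(-13))*(16/3) = ((-4 - 10)*(-13))*(16/3) = -14*(-13)*(16/3) = 182*(16/3) = 2912/3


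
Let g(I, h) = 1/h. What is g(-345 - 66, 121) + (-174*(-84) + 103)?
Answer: 1781000/121 ≈ 14719.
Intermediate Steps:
g(-345 - 66, 121) + (-174*(-84) + 103) = 1/121 + (-174*(-84) + 103) = 1/121 + (14616 + 103) = 1/121 + 14719 = 1781000/121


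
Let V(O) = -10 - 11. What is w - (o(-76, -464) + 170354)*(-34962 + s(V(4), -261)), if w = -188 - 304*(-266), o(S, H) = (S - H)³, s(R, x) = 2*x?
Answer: 2078703400860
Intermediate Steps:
V(O) = -21
w = 80676 (w = -188 + 80864 = 80676)
w - (o(-76, -464) + 170354)*(-34962 + s(V(4), -261)) = 80676 - (-(-464 - 1*(-76))³ + 170354)*(-34962 + 2*(-261)) = 80676 - (-(-464 + 76)³ + 170354)*(-34962 - 522) = 80676 - (-1*(-388)³ + 170354)*(-35484) = 80676 - (-1*(-58411072) + 170354)*(-35484) = 80676 - (58411072 + 170354)*(-35484) = 80676 - 58581426*(-35484) = 80676 - 1*(-2078703320184) = 80676 + 2078703320184 = 2078703400860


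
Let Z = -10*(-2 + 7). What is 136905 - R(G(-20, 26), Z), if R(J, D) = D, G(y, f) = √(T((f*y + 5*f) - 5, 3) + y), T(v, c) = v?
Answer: 136955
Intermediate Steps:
G(y, f) = √(-5 + y + 5*f + f*y) (G(y, f) = √(((f*y + 5*f) - 5) + y) = √(((5*f + f*y) - 5) + y) = √((-5 + 5*f + f*y) + y) = √(-5 + y + 5*f + f*y))
Z = -50 (Z = -10*5 = -50)
136905 - R(G(-20, 26), Z) = 136905 - 1*(-50) = 136905 + 50 = 136955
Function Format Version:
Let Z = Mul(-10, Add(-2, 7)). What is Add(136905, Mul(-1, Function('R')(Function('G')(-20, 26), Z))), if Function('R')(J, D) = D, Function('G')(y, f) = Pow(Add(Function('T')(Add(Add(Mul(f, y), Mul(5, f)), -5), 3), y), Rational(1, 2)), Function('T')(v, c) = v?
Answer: 136955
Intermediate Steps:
Function('G')(y, f) = Pow(Add(-5, y, Mul(5, f), Mul(f, y)), Rational(1, 2)) (Function('G')(y, f) = Pow(Add(Add(Add(Mul(f, y), Mul(5, f)), -5), y), Rational(1, 2)) = Pow(Add(Add(Add(Mul(5, f), Mul(f, y)), -5), y), Rational(1, 2)) = Pow(Add(Add(-5, Mul(5, f), Mul(f, y)), y), Rational(1, 2)) = Pow(Add(-5, y, Mul(5, f), Mul(f, y)), Rational(1, 2)))
Z = -50 (Z = Mul(-10, 5) = -50)
Add(136905, Mul(-1, Function('R')(Function('G')(-20, 26), Z))) = Add(136905, Mul(-1, -50)) = Add(136905, 50) = 136955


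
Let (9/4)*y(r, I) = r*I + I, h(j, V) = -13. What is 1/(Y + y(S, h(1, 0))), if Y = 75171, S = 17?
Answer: 1/75067 ≈ 1.3321e-5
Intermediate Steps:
y(r, I) = 4*I/9 + 4*I*r/9 (y(r, I) = 4*(r*I + I)/9 = 4*(I*r + I)/9 = 4*(I + I*r)/9 = 4*I/9 + 4*I*r/9)
1/(Y + y(S, h(1, 0))) = 1/(75171 + (4/9)*(-13)*(1 + 17)) = 1/(75171 + (4/9)*(-13)*18) = 1/(75171 - 104) = 1/75067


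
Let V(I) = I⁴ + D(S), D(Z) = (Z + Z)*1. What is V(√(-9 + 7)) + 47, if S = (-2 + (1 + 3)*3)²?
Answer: 251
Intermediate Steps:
S = 100 (S = (-2 + 4*3)² = (-2 + 12)² = 10² = 100)
D(Z) = 2*Z (D(Z) = (2*Z)*1 = 2*Z)
V(I) = 200 + I⁴ (V(I) = I⁴ + 2*100 = I⁴ + 200 = 200 + I⁴)
V(√(-9 + 7)) + 47 = (200 + (√(-9 + 7))⁴) + 47 = (200 + (√(-2))⁴) + 47 = (200 + (I*√2)⁴) + 47 = (200 + 4) + 47 = 204 + 47 = 251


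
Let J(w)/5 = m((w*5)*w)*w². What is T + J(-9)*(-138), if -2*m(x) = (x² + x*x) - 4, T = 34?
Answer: 9167245504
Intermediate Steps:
m(x) = 2 - x² (m(x) = -((x² + x*x) - 4)/2 = -((x² + x²) - 4)/2 = -(2*x² - 4)/2 = -(-4 + 2*x²)/2 = 2 - x²)
J(w) = 5*w²*(2 - 25*w⁴) (J(w) = 5*((2 - ((w*5)*w)²)*w²) = 5*((2 - ((5*w)*w)²)*w²) = 5*((2 - (5*w²)²)*w²) = 5*((2 - 25*w⁴)*w²) = 5*(w²*(2 - 25*w⁴)) = 5*w²*(2 - 25*w⁴))
T + J(-9)*(-138) = 34 + ((-9)²*(10 - 125*(-9)⁴))*(-138) = 34 + (81*(10 - 125*6561))*(-138) = 34 + (81*(10 - 820125))*(-138) = 34 + (81*(-820115))*(-138) = 34 - 66429315*(-138) = 34 + 9167245470 = 9167245504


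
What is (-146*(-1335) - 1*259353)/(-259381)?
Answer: 64443/259381 ≈ 0.24845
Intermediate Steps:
(-146*(-1335) - 1*259353)/(-259381) = (194910 - 259353)*(-1/259381) = -64443*(-1/259381) = 64443/259381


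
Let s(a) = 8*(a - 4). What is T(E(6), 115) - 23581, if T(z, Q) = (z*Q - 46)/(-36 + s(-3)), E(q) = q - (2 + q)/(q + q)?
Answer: -141523/6 ≈ -23587.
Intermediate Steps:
s(a) = -32 + 8*a (s(a) = 8*(-4 + a) = -32 + 8*a)
E(q) = q - (2 + q)/(2*q)
T(z, Q) = ½ - Q*z/92 (T(z, Q) = (z*Q - 46)/(-36 + (-32 + 8*(-3))) = (Q*z - 46)/(-36 + (-32 - 24)) = (-46 + Q*z)/(-36 - 56) = (-46 + Q*z)/(-92) = (-46 + Q*z)*(-1/92) = ½ - Q*z/92)
T(E(6), 115) - 23581 = (½ - 1/92*115*(-½ + 6 - 1/6)) - 23581 = (½ - 1/92*115*(-½ + 6 - 1*⅙)) - 23581 = (½ - 1/92*115*(-½ + 6 - ⅙)) - 23581 = (½ - 1/92*115*16/3) - 23581 = (½ - 20/3) - 23581 = -37/6 - 23581 = -141523/6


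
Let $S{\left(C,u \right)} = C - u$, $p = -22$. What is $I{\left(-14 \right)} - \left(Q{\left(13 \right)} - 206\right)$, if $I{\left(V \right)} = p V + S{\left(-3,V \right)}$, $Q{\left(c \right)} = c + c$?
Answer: $499$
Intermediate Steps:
$Q{\left(c \right)} = 2 c$
$I{\left(V \right)} = -3 - 23 V$ ($I{\left(V \right)} = - 22 V - \left(3 + V\right) = -3 - 23 V$)
$I{\left(-14 \right)} - \left(Q{\left(13 \right)} - 206\right) = \left(-3 - -322\right) - \left(2 \cdot 13 - 206\right) = \left(-3 + 322\right) - \left(26 - 206\right) = 319 - -180 = 319 + 180 = 499$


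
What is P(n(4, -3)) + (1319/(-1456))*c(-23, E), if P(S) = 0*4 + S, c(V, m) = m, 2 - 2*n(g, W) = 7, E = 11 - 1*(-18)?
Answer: -41891/1456 ≈ -28.771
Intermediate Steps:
E = 29 (E = 11 + 18 = 29)
n(g, W) = -5/2 (n(g, W) = 1 - ½*7 = 1 - 7/2 = -5/2)
P(S) = S (P(S) = 0 + S = S)
P(n(4, -3)) + (1319/(-1456))*c(-23, E) = -5/2 + (1319/(-1456))*29 = -5/2 + (1319*(-1/1456))*29 = -5/2 - 1319/1456*29 = -5/2 - 38251/1456 = -41891/1456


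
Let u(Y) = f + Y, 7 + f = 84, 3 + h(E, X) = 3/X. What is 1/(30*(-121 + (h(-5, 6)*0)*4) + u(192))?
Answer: -1/3361 ≈ -0.00029753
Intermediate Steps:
h(E, X) = -3 + 3/X
f = 77 (f = -7 + 84 = 77)
u(Y) = 77 + Y
1/(30*(-121 + (h(-5, 6)*0)*4) + u(192)) = 1/(30*(-121 + ((-3 + 3/6)*0)*4) + (77 + 192)) = 1/(30*(-121 + ((-3 + 3*(1/6))*0)*4) + 269) = 1/(30*(-121 + ((-3 + 1/2)*0)*4) + 269) = 1/(30*(-121 - 5/2*0*4) + 269) = 1/(30*(-121 + 0*4) + 269) = 1/(30*(-121 + 0) + 269) = 1/(30*(-121) + 269) = 1/(-3630 + 269) = 1/(-3361) = -1/3361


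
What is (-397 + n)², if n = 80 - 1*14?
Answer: 109561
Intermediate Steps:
n = 66 (n = 80 - 14 = 66)
(-397 + n)² = (-397 + 66)² = (-331)² = 109561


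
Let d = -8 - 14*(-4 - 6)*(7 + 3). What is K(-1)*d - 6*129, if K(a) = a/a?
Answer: 618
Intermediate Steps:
K(a) = 1
d = 1392 (d = -8 - (-140)*10 = -8 - 14*(-100) = -8 + 1400 = 1392)
K(-1)*d - 6*129 = 1*1392 - 6*129 = 1392 - 774 = 618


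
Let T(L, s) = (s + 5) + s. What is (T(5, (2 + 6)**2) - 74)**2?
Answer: 3481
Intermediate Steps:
T(L, s) = 5 + 2*s (T(L, s) = (5 + s) + s = 5 + 2*s)
(T(5, (2 + 6)**2) - 74)**2 = ((5 + 2*(2 + 6)**2) - 74)**2 = ((5 + 2*8**2) - 74)**2 = ((5 + 2*64) - 74)**2 = ((5 + 128) - 74)**2 = (133 - 74)**2 = 59**2 = 3481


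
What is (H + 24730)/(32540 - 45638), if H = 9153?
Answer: -33883/13098 ≈ -2.5869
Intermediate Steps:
(H + 24730)/(32540 - 45638) = (9153 + 24730)/(32540 - 45638) = 33883/(-13098) = 33883*(-1/13098) = -33883/13098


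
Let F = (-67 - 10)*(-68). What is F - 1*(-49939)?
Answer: 55175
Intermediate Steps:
F = 5236 (F = -77*(-68) = 5236)
F - 1*(-49939) = 5236 - 1*(-49939) = 5236 + 49939 = 55175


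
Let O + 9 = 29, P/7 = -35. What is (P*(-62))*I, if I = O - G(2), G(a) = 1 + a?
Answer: 258230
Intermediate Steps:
P = -245 (P = 7*(-35) = -245)
O = 20 (O = -9 + 29 = 20)
I = 17 (I = 20 - (1 + 2) = 20 - 1*3 = 20 - 3 = 17)
(P*(-62))*I = -245*(-62)*17 = 15190*17 = 258230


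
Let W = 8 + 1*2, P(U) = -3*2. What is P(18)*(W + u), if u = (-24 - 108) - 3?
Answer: 750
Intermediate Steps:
P(U) = -6
W = 10 (W = 8 + 2 = 10)
u = -135 (u = -132 - 3 = -135)
P(18)*(W + u) = -6*(10 - 135) = -6*(-125) = 750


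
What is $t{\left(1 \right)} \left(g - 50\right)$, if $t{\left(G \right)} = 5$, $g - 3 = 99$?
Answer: $260$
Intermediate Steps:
$g = 102$ ($g = 3 + 99 = 102$)
$t{\left(1 \right)} \left(g - 50\right) = 5 \left(102 - 50\right) = 5 \cdot 52 = 260$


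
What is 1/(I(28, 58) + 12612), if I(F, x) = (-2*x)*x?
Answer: 1/5884 ≈ 0.00016995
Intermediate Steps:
I(F, x) = -2*x²
1/(I(28, 58) + 12612) = 1/(-2*58² + 12612) = 1/(-2*3364 + 12612) = 1/(-6728 + 12612) = 1/5884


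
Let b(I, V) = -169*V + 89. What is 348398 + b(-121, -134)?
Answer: 371133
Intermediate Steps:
b(I, V) = 89 - 169*V
348398 + b(-121, -134) = 348398 + (89 - 169*(-134)) = 348398 + (89 + 22646) = 348398 + 22735 = 371133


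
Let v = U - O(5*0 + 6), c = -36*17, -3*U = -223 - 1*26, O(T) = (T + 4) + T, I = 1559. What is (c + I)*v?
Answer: 63449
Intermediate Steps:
O(T) = 4 + 2*T (O(T) = (4 + T) + T = 4 + 2*T)
U = 83 (U = -(-223 - 1*26)/3 = -(-223 - 26)/3 = -⅓*(-249) = 83)
c = -612
v = 67 (v = 83 - (4 + 2*(5*0 + 6)) = 83 - (4 + 2*(0 + 6)) = 83 - (4 + 2*6) = 83 - (4 + 12) = 83 - 1*16 = 83 - 16 = 67)
(c + I)*v = (-612 + 1559)*67 = 947*67 = 63449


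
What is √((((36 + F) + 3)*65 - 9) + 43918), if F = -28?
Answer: 4*√2789 ≈ 211.24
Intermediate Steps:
√((((36 + F) + 3)*65 - 9) + 43918) = √((((36 - 28) + 3)*65 - 9) + 43918) = √(((8 + 3)*65 - 9) + 43918) = √((11*65 - 9) + 43918) = √((715 - 9) + 43918) = √(706 + 43918) = √44624 = 4*√2789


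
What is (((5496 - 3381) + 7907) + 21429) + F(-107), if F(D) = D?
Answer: 31344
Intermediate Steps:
(((5496 - 3381) + 7907) + 21429) + F(-107) = (((5496 - 3381) + 7907) + 21429) - 107 = ((2115 + 7907) + 21429) - 107 = (10022 + 21429) - 107 = 31451 - 107 = 31344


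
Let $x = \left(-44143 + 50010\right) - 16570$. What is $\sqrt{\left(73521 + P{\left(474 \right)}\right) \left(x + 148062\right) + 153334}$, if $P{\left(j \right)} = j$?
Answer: $\sqrt{10164032539} \approx 1.0082 \cdot 10^{5}$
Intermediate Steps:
$x = -10703$ ($x = 5867 - 16570 = -10703$)
$\sqrt{\left(73521 + P{\left(474 \right)}\right) \left(x + 148062\right) + 153334} = \sqrt{\left(73521 + 474\right) \left(-10703 + 148062\right) + 153334} = \sqrt{73995 \cdot 137359 + 153334} = \sqrt{10163879205 + 153334} = \sqrt{10164032539}$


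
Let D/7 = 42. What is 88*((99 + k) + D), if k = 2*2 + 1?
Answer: 35024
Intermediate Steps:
k = 5 (k = 4 + 1 = 5)
D = 294 (D = 7*42 = 294)
88*((99 + k) + D) = 88*((99 + 5) + 294) = 88*(104 + 294) = 88*398 = 35024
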